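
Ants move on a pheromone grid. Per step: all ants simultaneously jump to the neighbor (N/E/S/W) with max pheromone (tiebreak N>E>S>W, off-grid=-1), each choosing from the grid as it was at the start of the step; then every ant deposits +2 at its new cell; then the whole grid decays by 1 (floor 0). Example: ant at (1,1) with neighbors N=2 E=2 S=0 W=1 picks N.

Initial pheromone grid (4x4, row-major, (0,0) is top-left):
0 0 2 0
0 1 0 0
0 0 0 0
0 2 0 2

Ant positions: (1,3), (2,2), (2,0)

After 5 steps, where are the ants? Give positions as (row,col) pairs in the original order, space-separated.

Step 1: ant0:(1,3)->N->(0,3) | ant1:(2,2)->N->(1,2) | ant2:(2,0)->N->(1,0)
  grid max=1 at (0,2)
Step 2: ant0:(0,3)->W->(0,2) | ant1:(1,2)->N->(0,2) | ant2:(1,0)->N->(0,0)
  grid max=4 at (0,2)
Step 3: ant0:(0,2)->E->(0,3) | ant1:(0,2)->E->(0,3) | ant2:(0,0)->E->(0,1)
  grid max=3 at (0,2)
Step 4: ant0:(0,3)->W->(0,2) | ant1:(0,3)->W->(0,2) | ant2:(0,1)->E->(0,2)
  grid max=8 at (0,2)
Step 5: ant0:(0,2)->E->(0,3) | ant1:(0,2)->E->(0,3) | ant2:(0,2)->E->(0,3)
  grid max=7 at (0,2)

(0,3) (0,3) (0,3)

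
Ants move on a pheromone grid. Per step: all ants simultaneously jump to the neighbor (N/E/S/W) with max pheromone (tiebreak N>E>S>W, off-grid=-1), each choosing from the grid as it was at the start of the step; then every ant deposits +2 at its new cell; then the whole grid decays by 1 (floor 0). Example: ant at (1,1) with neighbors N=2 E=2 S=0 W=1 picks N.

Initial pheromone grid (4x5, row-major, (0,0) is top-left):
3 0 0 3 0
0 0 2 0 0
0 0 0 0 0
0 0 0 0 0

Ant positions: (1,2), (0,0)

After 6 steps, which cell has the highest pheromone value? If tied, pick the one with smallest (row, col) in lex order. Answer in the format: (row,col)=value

Answer: (0,0)=3

Derivation:
Step 1: ant0:(1,2)->N->(0,2) | ant1:(0,0)->E->(0,1)
  grid max=2 at (0,0)
Step 2: ant0:(0,2)->E->(0,3) | ant1:(0,1)->W->(0,0)
  grid max=3 at (0,0)
Step 3: ant0:(0,3)->E->(0,4) | ant1:(0,0)->E->(0,1)
  grid max=2 at (0,0)
Step 4: ant0:(0,4)->W->(0,3) | ant1:(0,1)->W->(0,0)
  grid max=3 at (0,0)
Step 5: ant0:(0,3)->E->(0,4) | ant1:(0,0)->E->(0,1)
  grid max=2 at (0,0)
Step 6: ant0:(0,4)->W->(0,3) | ant1:(0,1)->W->(0,0)
  grid max=3 at (0,0)
Final grid:
  3 0 0 3 0
  0 0 0 0 0
  0 0 0 0 0
  0 0 0 0 0
Max pheromone 3 at (0,0)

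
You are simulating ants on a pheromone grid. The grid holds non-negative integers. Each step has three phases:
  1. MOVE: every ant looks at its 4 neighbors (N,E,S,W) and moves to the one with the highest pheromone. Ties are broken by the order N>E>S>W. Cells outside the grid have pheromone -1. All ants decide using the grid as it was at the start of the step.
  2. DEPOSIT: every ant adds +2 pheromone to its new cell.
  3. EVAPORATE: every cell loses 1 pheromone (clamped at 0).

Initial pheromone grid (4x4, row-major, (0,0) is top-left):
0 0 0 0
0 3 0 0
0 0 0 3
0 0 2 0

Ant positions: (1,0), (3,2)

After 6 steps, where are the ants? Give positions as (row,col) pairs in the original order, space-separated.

Step 1: ant0:(1,0)->E->(1,1) | ant1:(3,2)->N->(2,2)
  grid max=4 at (1,1)
Step 2: ant0:(1,1)->N->(0,1) | ant1:(2,2)->E->(2,3)
  grid max=3 at (1,1)
Step 3: ant0:(0,1)->S->(1,1) | ant1:(2,3)->N->(1,3)
  grid max=4 at (1,1)
Step 4: ant0:(1,1)->N->(0,1) | ant1:(1,3)->S->(2,3)
  grid max=3 at (1,1)
Step 5: ant0:(0,1)->S->(1,1) | ant1:(2,3)->N->(1,3)
  grid max=4 at (1,1)
Step 6: ant0:(1,1)->N->(0,1) | ant1:(1,3)->S->(2,3)
  grid max=3 at (1,1)

(0,1) (2,3)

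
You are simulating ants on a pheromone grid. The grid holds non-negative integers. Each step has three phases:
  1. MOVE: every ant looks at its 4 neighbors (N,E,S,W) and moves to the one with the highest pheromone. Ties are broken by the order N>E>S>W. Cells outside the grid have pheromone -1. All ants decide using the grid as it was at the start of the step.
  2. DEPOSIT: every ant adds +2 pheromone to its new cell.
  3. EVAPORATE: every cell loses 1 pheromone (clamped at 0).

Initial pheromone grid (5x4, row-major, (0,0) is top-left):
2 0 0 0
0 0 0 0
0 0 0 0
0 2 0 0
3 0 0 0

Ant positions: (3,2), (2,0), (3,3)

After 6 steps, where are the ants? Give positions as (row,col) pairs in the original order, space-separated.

Step 1: ant0:(3,2)->W->(3,1) | ant1:(2,0)->N->(1,0) | ant2:(3,3)->N->(2,3)
  grid max=3 at (3,1)
Step 2: ant0:(3,1)->N->(2,1) | ant1:(1,0)->N->(0,0) | ant2:(2,3)->N->(1,3)
  grid max=2 at (0,0)
Step 3: ant0:(2,1)->S->(3,1) | ant1:(0,0)->E->(0,1) | ant2:(1,3)->N->(0,3)
  grid max=3 at (3,1)
Step 4: ant0:(3,1)->N->(2,1) | ant1:(0,1)->W->(0,0) | ant2:(0,3)->S->(1,3)
  grid max=2 at (0,0)
Step 5: ant0:(2,1)->S->(3,1) | ant1:(0,0)->E->(0,1) | ant2:(1,3)->N->(0,3)
  grid max=3 at (3,1)
Step 6: ant0:(3,1)->N->(2,1) | ant1:(0,1)->W->(0,0) | ant2:(0,3)->S->(1,3)
  grid max=2 at (0,0)

(2,1) (0,0) (1,3)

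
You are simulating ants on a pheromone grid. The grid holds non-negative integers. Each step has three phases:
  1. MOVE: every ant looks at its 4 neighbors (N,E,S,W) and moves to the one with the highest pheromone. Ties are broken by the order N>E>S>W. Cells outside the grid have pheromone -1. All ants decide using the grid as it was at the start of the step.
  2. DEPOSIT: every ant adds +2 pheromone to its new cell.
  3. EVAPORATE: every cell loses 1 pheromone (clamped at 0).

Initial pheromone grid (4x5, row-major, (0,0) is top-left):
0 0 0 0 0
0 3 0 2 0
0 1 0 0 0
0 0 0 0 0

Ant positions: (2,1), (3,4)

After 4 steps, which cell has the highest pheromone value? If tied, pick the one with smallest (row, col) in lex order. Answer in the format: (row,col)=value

Answer: (1,1)=3

Derivation:
Step 1: ant0:(2,1)->N->(1,1) | ant1:(3,4)->N->(2,4)
  grid max=4 at (1,1)
Step 2: ant0:(1,1)->N->(0,1) | ant1:(2,4)->N->(1,4)
  grid max=3 at (1,1)
Step 3: ant0:(0,1)->S->(1,1) | ant1:(1,4)->N->(0,4)
  grid max=4 at (1,1)
Step 4: ant0:(1,1)->N->(0,1) | ant1:(0,4)->S->(1,4)
  grid max=3 at (1,1)
Final grid:
  0 1 0 0 0
  0 3 0 0 1
  0 0 0 0 0
  0 0 0 0 0
Max pheromone 3 at (1,1)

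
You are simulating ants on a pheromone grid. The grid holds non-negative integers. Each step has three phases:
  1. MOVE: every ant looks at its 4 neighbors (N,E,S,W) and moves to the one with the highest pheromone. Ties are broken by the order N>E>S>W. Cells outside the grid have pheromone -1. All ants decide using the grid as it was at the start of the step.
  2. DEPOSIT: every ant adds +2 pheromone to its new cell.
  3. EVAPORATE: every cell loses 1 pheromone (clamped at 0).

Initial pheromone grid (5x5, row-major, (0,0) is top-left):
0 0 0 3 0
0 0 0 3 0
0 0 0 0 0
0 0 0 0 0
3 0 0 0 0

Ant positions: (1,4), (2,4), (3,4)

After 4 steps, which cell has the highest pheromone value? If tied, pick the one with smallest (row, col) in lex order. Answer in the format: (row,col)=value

Answer: (1,3)=9

Derivation:
Step 1: ant0:(1,4)->W->(1,3) | ant1:(2,4)->N->(1,4) | ant2:(3,4)->N->(2,4)
  grid max=4 at (1,3)
Step 2: ant0:(1,3)->N->(0,3) | ant1:(1,4)->W->(1,3) | ant2:(2,4)->N->(1,4)
  grid max=5 at (1,3)
Step 3: ant0:(0,3)->S->(1,3) | ant1:(1,3)->N->(0,3) | ant2:(1,4)->W->(1,3)
  grid max=8 at (1,3)
Step 4: ant0:(1,3)->N->(0,3) | ant1:(0,3)->S->(1,3) | ant2:(1,3)->N->(0,3)
  grid max=9 at (1,3)
Final grid:
  0 0 0 7 0
  0 0 0 9 0
  0 0 0 0 0
  0 0 0 0 0
  0 0 0 0 0
Max pheromone 9 at (1,3)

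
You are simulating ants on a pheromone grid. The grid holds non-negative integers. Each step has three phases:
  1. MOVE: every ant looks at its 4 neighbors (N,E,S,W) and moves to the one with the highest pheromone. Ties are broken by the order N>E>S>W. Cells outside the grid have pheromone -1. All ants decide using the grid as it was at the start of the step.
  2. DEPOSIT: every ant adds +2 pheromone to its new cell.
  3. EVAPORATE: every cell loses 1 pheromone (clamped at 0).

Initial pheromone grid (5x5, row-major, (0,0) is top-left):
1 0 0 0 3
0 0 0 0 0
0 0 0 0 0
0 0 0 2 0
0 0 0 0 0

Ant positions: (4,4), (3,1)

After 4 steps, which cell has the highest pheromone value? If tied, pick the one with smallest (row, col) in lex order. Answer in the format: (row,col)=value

Step 1: ant0:(4,4)->N->(3,4) | ant1:(3,1)->N->(2,1)
  grid max=2 at (0,4)
Step 2: ant0:(3,4)->W->(3,3) | ant1:(2,1)->N->(1,1)
  grid max=2 at (3,3)
Step 3: ant0:(3,3)->N->(2,3) | ant1:(1,1)->N->(0,1)
  grid max=1 at (0,1)
Step 4: ant0:(2,3)->S->(3,3) | ant1:(0,1)->E->(0,2)
  grid max=2 at (3,3)
Final grid:
  0 0 1 0 0
  0 0 0 0 0
  0 0 0 0 0
  0 0 0 2 0
  0 0 0 0 0
Max pheromone 2 at (3,3)

Answer: (3,3)=2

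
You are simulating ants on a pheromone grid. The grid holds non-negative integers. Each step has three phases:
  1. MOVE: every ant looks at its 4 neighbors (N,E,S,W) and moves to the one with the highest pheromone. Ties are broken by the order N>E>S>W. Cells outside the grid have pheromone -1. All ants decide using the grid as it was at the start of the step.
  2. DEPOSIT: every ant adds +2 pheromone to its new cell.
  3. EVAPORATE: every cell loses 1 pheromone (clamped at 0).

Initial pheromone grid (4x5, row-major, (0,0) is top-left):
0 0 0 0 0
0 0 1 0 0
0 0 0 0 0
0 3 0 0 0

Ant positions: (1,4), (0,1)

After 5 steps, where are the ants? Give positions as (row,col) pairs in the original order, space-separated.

Step 1: ant0:(1,4)->N->(0,4) | ant1:(0,1)->E->(0,2)
  grid max=2 at (3,1)
Step 2: ant0:(0,4)->S->(1,4) | ant1:(0,2)->E->(0,3)
  grid max=1 at (0,3)
Step 3: ant0:(1,4)->N->(0,4) | ant1:(0,3)->E->(0,4)
  grid max=3 at (0,4)
Step 4: ant0:(0,4)->S->(1,4) | ant1:(0,4)->S->(1,4)
  grid max=3 at (1,4)
Step 5: ant0:(1,4)->N->(0,4) | ant1:(1,4)->N->(0,4)
  grid max=5 at (0,4)

(0,4) (0,4)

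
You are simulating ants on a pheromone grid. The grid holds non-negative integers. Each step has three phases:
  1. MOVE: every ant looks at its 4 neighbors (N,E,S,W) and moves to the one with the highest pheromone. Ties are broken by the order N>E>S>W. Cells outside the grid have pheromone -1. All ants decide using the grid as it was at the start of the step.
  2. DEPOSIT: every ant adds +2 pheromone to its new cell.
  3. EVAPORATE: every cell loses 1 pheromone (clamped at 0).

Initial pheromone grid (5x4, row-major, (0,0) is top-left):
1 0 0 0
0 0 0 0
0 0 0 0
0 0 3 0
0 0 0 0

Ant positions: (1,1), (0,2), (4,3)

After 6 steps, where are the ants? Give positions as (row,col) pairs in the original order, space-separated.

Step 1: ant0:(1,1)->N->(0,1) | ant1:(0,2)->E->(0,3) | ant2:(4,3)->N->(3,3)
  grid max=2 at (3,2)
Step 2: ant0:(0,1)->E->(0,2) | ant1:(0,3)->S->(1,3) | ant2:(3,3)->W->(3,2)
  grid max=3 at (3,2)
Step 3: ant0:(0,2)->E->(0,3) | ant1:(1,3)->N->(0,3) | ant2:(3,2)->N->(2,2)
  grid max=3 at (0,3)
Step 4: ant0:(0,3)->S->(1,3) | ant1:(0,3)->S->(1,3) | ant2:(2,2)->S->(3,2)
  grid max=3 at (1,3)
Step 5: ant0:(1,3)->N->(0,3) | ant1:(1,3)->N->(0,3) | ant2:(3,2)->N->(2,2)
  grid max=5 at (0,3)
Step 6: ant0:(0,3)->S->(1,3) | ant1:(0,3)->S->(1,3) | ant2:(2,2)->S->(3,2)
  grid max=5 at (1,3)

(1,3) (1,3) (3,2)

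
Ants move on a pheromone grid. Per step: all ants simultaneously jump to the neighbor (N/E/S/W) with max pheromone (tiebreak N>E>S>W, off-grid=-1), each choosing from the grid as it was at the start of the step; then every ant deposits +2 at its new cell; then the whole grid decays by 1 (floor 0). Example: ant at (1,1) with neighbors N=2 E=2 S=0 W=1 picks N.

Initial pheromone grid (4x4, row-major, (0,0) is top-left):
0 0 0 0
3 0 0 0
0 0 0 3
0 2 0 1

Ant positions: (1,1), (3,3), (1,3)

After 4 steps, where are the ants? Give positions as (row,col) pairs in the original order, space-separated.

Step 1: ant0:(1,1)->W->(1,0) | ant1:(3,3)->N->(2,3) | ant2:(1,3)->S->(2,3)
  grid max=6 at (2,3)
Step 2: ant0:(1,0)->N->(0,0) | ant1:(2,3)->N->(1,3) | ant2:(2,3)->N->(1,3)
  grid max=5 at (2,3)
Step 3: ant0:(0,0)->S->(1,0) | ant1:(1,3)->S->(2,3) | ant2:(1,3)->S->(2,3)
  grid max=8 at (2,3)
Step 4: ant0:(1,0)->N->(0,0) | ant1:(2,3)->N->(1,3) | ant2:(2,3)->N->(1,3)
  grid max=7 at (2,3)

(0,0) (1,3) (1,3)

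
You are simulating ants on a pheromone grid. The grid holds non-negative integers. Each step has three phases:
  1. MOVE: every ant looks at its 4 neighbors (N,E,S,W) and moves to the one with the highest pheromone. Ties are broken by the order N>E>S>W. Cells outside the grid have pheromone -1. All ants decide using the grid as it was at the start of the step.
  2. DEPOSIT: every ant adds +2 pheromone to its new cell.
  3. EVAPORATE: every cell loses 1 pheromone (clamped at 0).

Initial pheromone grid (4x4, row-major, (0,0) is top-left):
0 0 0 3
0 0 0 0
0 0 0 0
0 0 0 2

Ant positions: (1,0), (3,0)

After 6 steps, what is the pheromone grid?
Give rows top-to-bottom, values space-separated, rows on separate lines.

After step 1: ants at (0,0),(2,0)
  1 0 0 2
  0 0 0 0
  1 0 0 0
  0 0 0 1
After step 2: ants at (0,1),(1,0)
  0 1 0 1
  1 0 0 0
  0 0 0 0
  0 0 0 0
After step 3: ants at (0,2),(0,0)
  1 0 1 0
  0 0 0 0
  0 0 0 0
  0 0 0 0
After step 4: ants at (0,3),(0,1)
  0 1 0 1
  0 0 0 0
  0 0 0 0
  0 0 0 0
After step 5: ants at (1,3),(0,2)
  0 0 1 0
  0 0 0 1
  0 0 0 0
  0 0 0 0
After step 6: ants at (0,3),(0,3)
  0 0 0 3
  0 0 0 0
  0 0 0 0
  0 0 0 0

0 0 0 3
0 0 0 0
0 0 0 0
0 0 0 0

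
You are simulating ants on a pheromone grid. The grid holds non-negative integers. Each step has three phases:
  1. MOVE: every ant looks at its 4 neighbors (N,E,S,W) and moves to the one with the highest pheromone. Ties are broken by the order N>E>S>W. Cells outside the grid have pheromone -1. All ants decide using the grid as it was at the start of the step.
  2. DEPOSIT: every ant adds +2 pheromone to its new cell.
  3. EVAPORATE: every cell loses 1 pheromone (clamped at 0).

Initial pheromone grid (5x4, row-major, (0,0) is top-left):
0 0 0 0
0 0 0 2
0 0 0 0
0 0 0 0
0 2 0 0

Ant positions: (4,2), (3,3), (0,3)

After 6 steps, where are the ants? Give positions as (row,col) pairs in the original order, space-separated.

Step 1: ant0:(4,2)->W->(4,1) | ant1:(3,3)->N->(2,3) | ant2:(0,3)->S->(1,3)
  grid max=3 at (1,3)
Step 2: ant0:(4,1)->N->(3,1) | ant1:(2,3)->N->(1,3) | ant2:(1,3)->S->(2,3)
  grid max=4 at (1,3)
Step 3: ant0:(3,1)->S->(4,1) | ant1:(1,3)->S->(2,3) | ant2:(2,3)->N->(1,3)
  grid max=5 at (1,3)
Step 4: ant0:(4,1)->N->(3,1) | ant1:(2,3)->N->(1,3) | ant2:(1,3)->S->(2,3)
  grid max=6 at (1,3)
Step 5: ant0:(3,1)->S->(4,1) | ant1:(1,3)->S->(2,3) | ant2:(2,3)->N->(1,3)
  grid max=7 at (1,3)
Step 6: ant0:(4,1)->N->(3,1) | ant1:(2,3)->N->(1,3) | ant2:(1,3)->S->(2,3)
  grid max=8 at (1,3)

(3,1) (1,3) (2,3)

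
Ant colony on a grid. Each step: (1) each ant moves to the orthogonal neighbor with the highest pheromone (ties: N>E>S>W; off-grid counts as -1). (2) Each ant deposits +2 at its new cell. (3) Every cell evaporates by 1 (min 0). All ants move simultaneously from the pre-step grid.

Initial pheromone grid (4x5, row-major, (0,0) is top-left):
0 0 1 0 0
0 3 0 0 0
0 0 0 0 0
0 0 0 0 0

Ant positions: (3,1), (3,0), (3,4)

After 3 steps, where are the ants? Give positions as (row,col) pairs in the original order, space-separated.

Step 1: ant0:(3,1)->N->(2,1) | ant1:(3,0)->N->(2,0) | ant2:(3,4)->N->(2,4)
  grid max=2 at (1,1)
Step 2: ant0:(2,1)->N->(1,1) | ant1:(2,0)->E->(2,1) | ant2:(2,4)->N->(1,4)
  grid max=3 at (1,1)
Step 3: ant0:(1,1)->S->(2,1) | ant1:(2,1)->N->(1,1) | ant2:(1,4)->N->(0,4)
  grid max=4 at (1,1)

(2,1) (1,1) (0,4)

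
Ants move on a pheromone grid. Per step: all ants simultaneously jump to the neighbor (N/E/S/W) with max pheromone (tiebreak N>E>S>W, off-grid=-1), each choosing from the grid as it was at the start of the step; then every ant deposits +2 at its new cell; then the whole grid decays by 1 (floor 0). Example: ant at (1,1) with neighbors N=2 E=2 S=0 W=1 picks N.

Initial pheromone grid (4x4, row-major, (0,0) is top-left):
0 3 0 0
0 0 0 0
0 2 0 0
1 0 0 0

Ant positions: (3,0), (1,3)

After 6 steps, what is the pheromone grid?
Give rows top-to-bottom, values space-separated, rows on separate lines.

After step 1: ants at (2,0),(0,3)
  0 2 0 1
  0 0 0 0
  1 1 0 0
  0 0 0 0
After step 2: ants at (2,1),(1,3)
  0 1 0 0
  0 0 0 1
  0 2 0 0
  0 0 0 0
After step 3: ants at (1,1),(0,3)
  0 0 0 1
  0 1 0 0
  0 1 0 0
  0 0 0 0
After step 4: ants at (2,1),(1,3)
  0 0 0 0
  0 0 0 1
  0 2 0 0
  0 0 0 0
After step 5: ants at (1,1),(0,3)
  0 0 0 1
  0 1 0 0
  0 1 0 0
  0 0 0 0
After step 6: ants at (2,1),(1,3)
  0 0 0 0
  0 0 0 1
  0 2 0 0
  0 0 0 0

0 0 0 0
0 0 0 1
0 2 0 0
0 0 0 0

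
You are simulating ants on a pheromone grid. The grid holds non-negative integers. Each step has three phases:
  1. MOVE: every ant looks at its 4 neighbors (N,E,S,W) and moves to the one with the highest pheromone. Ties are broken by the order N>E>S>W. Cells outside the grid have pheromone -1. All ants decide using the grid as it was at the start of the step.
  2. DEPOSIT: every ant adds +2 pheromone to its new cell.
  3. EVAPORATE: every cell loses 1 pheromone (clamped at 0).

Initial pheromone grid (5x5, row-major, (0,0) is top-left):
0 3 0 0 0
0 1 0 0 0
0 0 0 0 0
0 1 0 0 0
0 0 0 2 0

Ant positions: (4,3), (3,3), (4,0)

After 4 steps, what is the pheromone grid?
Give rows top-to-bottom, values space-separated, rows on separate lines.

After step 1: ants at (3,3),(4,3),(3,0)
  0 2 0 0 0
  0 0 0 0 0
  0 0 0 0 0
  1 0 0 1 0
  0 0 0 3 0
After step 2: ants at (4,3),(3,3),(2,0)
  0 1 0 0 0
  0 0 0 0 0
  1 0 0 0 0
  0 0 0 2 0
  0 0 0 4 0
After step 3: ants at (3,3),(4,3),(1,0)
  0 0 0 0 0
  1 0 0 0 0
  0 0 0 0 0
  0 0 0 3 0
  0 0 0 5 0
After step 4: ants at (4,3),(3,3),(0,0)
  1 0 0 0 0
  0 0 0 0 0
  0 0 0 0 0
  0 0 0 4 0
  0 0 0 6 0

1 0 0 0 0
0 0 0 0 0
0 0 0 0 0
0 0 0 4 0
0 0 0 6 0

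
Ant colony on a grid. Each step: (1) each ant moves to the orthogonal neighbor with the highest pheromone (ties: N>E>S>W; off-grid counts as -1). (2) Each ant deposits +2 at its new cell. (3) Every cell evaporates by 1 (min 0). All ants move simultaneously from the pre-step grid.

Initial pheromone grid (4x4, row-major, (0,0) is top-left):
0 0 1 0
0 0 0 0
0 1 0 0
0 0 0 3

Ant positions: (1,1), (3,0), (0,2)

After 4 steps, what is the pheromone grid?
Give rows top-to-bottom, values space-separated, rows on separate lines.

After step 1: ants at (2,1),(2,0),(0,3)
  0 0 0 1
  0 0 0 0
  1 2 0 0
  0 0 0 2
After step 2: ants at (2,0),(2,1),(1,3)
  0 0 0 0
  0 0 0 1
  2 3 0 0
  0 0 0 1
After step 3: ants at (2,1),(2,0),(0,3)
  0 0 0 1
  0 0 0 0
  3 4 0 0
  0 0 0 0
After step 4: ants at (2,0),(2,1),(1,3)
  0 0 0 0
  0 0 0 1
  4 5 0 0
  0 0 0 0

0 0 0 0
0 0 0 1
4 5 0 0
0 0 0 0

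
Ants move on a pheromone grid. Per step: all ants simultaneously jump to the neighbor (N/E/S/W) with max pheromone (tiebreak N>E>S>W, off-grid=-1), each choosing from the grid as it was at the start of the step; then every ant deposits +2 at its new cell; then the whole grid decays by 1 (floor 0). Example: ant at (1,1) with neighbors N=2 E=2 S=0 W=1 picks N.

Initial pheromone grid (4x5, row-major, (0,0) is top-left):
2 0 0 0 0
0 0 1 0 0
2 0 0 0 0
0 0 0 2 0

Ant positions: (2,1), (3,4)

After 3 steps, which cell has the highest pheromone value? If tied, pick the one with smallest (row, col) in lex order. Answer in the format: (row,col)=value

Step 1: ant0:(2,1)->W->(2,0) | ant1:(3,4)->W->(3,3)
  grid max=3 at (2,0)
Step 2: ant0:(2,0)->N->(1,0) | ant1:(3,3)->N->(2,3)
  grid max=2 at (2,0)
Step 3: ant0:(1,0)->S->(2,0) | ant1:(2,3)->S->(3,3)
  grid max=3 at (2,0)
Final grid:
  0 0 0 0 0
  0 0 0 0 0
  3 0 0 0 0
  0 0 0 3 0
Max pheromone 3 at (2,0)

Answer: (2,0)=3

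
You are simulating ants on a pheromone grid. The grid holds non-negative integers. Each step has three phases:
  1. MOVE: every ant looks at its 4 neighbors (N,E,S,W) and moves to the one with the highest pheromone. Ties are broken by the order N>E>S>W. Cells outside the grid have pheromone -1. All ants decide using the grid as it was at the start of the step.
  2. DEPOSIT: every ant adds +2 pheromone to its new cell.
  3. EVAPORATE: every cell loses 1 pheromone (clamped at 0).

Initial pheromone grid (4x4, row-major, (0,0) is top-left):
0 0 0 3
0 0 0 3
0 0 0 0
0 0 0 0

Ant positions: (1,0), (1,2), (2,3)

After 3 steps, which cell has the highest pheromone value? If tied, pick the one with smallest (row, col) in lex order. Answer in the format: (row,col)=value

Step 1: ant0:(1,0)->N->(0,0) | ant1:(1,2)->E->(1,3) | ant2:(2,3)->N->(1,3)
  grid max=6 at (1,3)
Step 2: ant0:(0,0)->E->(0,1) | ant1:(1,3)->N->(0,3) | ant2:(1,3)->N->(0,3)
  grid max=5 at (0,3)
Step 3: ant0:(0,1)->E->(0,2) | ant1:(0,3)->S->(1,3) | ant2:(0,3)->S->(1,3)
  grid max=8 at (1,3)
Final grid:
  0 0 1 4
  0 0 0 8
  0 0 0 0
  0 0 0 0
Max pheromone 8 at (1,3)

Answer: (1,3)=8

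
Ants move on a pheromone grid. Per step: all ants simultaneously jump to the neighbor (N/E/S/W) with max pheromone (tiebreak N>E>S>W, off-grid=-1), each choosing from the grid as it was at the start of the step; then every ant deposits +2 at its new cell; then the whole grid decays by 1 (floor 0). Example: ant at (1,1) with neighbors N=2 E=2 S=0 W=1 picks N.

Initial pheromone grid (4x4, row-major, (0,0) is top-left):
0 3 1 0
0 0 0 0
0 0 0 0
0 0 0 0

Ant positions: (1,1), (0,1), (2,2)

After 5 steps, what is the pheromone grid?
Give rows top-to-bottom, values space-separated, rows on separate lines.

After step 1: ants at (0,1),(0,2),(1,2)
  0 4 2 0
  0 0 1 0
  0 0 0 0
  0 0 0 0
After step 2: ants at (0,2),(0,1),(0,2)
  0 5 5 0
  0 0 0 0
  0 0 0 0
  0 0 0 0
After step 3: ants at (0,1),(0,2),(0,1)
  0 8 6 0
  0 0 0 0
  0 0 0 0
  0 0 0 0
After step 4: ants at (0,2),(0,1),(0,2)
  0 9 9 0
  0 0 0 0
  0 0 0 0
  0 0 0 0
After step 5: ants at (0,1),(0,2),(0,1)
  0 12 10 0
  0 0 0 0
  0 0 0 0
  0 0 0 0

0 12 10 0
0 0 0 0
0 0 0 0
0 0 0 0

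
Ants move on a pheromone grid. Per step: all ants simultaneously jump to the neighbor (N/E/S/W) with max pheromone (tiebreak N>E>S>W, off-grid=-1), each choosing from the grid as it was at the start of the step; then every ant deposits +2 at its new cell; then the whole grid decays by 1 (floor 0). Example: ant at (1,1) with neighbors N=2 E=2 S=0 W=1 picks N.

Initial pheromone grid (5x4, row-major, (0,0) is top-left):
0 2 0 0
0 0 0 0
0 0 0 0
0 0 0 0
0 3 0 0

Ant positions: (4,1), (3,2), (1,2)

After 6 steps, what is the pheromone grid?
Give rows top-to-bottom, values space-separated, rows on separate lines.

After step 1: ants at (3,1),(2,2),(0,2)
  0 1 1 0
  0 0 0 0
  0 0 1 0
  0 1 0 0
  0 2 0 0
After step 2: ants at (4,1),(1,2),(0,1)
  0 2 0 0
  0 0 1 0
  0 0 0 0
  0 0 0 0
  0 3 0 0
After step 3: ants at (3,1),(0,2),(0,2)
  0 1 3 0
  0 0 0 0
  0 0 0 0
  0 1 0 0
  0 2 0 0
After step 4: ants at (4,1),(0,1),(0,1)
  0 4 2 0
  0 0 0 0
  0 0 0 0
  0 0 0 0
  0 3 0 0
After step 5: ants at (3,1),(0,2),(0,2)
  0 3 5 0
  0 0 0 0
  0 0 0 0
  0 1 0 0
  0 2 0 0
After step 6: ants at (4,1),(0,1),(0,1)
  0 6 4 0
  0 0 0 0
  0 0 0 0
  0 0 0 0
  0 3 0 0

0 6 4 0
0 0 0 0
0 0 0 0
0 0 0 0
0 3 0 0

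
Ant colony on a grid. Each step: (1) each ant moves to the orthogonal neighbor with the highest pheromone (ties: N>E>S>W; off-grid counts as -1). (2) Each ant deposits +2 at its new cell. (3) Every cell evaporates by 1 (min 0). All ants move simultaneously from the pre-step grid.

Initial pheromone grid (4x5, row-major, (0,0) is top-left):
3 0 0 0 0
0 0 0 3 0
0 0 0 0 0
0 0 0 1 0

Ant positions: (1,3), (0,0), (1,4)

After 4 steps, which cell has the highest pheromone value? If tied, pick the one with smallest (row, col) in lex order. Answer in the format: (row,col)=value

Step 1: ant0:(1,3)->N->(0,3) | ant1:(0,0)->E->(0,1) | ant2:(1,4)->W->(1,3)
  grid max=4 at (1,3)
Step 2: ant0:(0,3)->S->(1,3) | ant1:(0,1)->W->(0,0) | ant2:(1,3)->N->(0,3)
  grid max=5 at (1,3)
Step 3: ant0:(1,3)->N->(0,3) | ant1:(0,0)->E->(0,1) | ant2:(0,3)->S->(1,3)
  grid max=6 at (1,3)
Step 4: ant0:(0,3)->S->(1,3) | ant1:(0,1)->W->(0,0) | ant2:(1,3)->N->(0,3)
  grid max=7 at (1,3)
Final grid:
  3 0 0 4 0
  0 0 0 7 0
  0 0 0 0 0
  0 0 0 0 0
Max pheromone 7 at (1,3)

Answer: (1,3)=7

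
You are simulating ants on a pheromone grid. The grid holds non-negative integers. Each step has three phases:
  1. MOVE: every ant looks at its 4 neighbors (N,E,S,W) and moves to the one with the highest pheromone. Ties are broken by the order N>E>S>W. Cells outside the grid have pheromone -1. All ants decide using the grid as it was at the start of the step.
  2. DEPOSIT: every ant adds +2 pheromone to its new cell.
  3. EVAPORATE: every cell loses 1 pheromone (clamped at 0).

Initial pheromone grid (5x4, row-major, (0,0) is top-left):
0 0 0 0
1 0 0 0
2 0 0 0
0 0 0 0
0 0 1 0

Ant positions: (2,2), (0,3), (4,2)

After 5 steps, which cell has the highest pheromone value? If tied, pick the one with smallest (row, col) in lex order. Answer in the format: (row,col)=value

Answer: (1,2)=9

Derivation:
Step 1: ant0:(2,2)->N->(1,2) | ant1:(0,3)->S->(1,3) | ant2:(4,2)->N->(3,2)
  grid max=1 at (1,2)
Step 2: ant0:(1,2)->E->(1,3) | ant1:(1,3)->W->(1,2) | ant2:(3,2)->N->(2,2)
  grid max=2 at (1,2)
Step 3: ant0:(1,3)->W->(1,2) | ant1:(1,2)->E->(1,3) | ant2:(2,2)->N->(1,2)
  grid max=5 at (1,2)
Step 4: ant0:(1,2)->E->(1,3) | ant1:(1,3)->W->(1,2) | ant2:(1,2)->E->(1,3)
  grid max=6 at (1,2)
Step 5: ant0:(1,3)->W->(1,2) | ant1:(1,2)->E->(1,3) | ant2:(1,3)->W->(1,2)
  grid max=9 at (1,2)
Final grid:
  0 0 0 0
  0 0 9 7
  0 0 0 0
  0 0 0 0
  0 0 0 0
Max pheromone 9 at (1,2)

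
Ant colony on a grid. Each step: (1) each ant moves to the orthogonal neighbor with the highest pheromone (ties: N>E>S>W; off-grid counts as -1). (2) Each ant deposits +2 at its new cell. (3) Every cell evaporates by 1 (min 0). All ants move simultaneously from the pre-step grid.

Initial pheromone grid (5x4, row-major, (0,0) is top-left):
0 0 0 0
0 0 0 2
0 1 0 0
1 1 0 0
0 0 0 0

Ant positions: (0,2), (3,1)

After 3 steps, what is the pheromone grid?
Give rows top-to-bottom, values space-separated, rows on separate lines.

After step 1: ants at (0,3),(2,1)
  0 0 0 1
  0 0 0 1
  0 2 0 0
  0 0 0 0
  0 0 0 0
After step 2: ants at (1,3),(1,1)
  0 0 0 0
  0 1 0 2
  0 1 0 0
  0 0 0 0
  0 0 0 0
After step 3: ants at (0,3),(2,1)
  0 0 0 1
  0 0 0 1
  0 2 0 0
  0 0 0 0
  0 0 0 0

0 0 0 1
0 0 0 1
0 2 0 0
0 0 0 0
0 0 0 0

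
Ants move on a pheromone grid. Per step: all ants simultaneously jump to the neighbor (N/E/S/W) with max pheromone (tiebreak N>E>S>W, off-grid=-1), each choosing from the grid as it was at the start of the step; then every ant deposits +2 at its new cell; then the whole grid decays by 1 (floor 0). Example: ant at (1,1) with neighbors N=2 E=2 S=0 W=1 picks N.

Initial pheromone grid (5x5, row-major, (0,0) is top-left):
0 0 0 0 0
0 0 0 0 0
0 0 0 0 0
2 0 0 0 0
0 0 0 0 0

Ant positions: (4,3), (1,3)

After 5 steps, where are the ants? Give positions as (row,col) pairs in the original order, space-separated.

Step 1: ant0:(4,3)->N->(3,3) | ant1:(1,3)->N->(0,3)
  grid max=1 at (0,3)
Step 2: ant0:(3,3)->N->(2,3) | ant1:(0,3)->E->(0,4)
  grid max=1 at (0,4)
Step 3: ant0:(2,3)->N->(1,3) | ant1:(0,4)->S->(1,4)
  grid max=1 at (1,3)
Step 4: ant0:(1,3)->E->(1,4) | ant1:(1,4)->W->(1,3)
  grid max=2 at (1,3)
Step 5: ant0:(1,4)->W->(1,3) | ant1:(1,3)->E->(1,4)
  grid max=3 at (1,3)

(1,3) (1,4)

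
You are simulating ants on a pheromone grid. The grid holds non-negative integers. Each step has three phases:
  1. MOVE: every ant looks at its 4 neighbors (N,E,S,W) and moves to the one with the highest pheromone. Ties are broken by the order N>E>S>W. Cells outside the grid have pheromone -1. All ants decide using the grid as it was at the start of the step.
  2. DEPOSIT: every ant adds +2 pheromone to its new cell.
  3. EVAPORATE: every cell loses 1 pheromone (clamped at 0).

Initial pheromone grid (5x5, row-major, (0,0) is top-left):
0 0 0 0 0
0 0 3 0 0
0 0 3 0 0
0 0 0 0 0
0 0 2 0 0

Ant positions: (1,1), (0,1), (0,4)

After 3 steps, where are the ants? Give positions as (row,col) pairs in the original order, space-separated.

Step 1: ant0:(1,1)->E->(1,2) | ant1:(0,1)->E->(0,2) | ant2:(0,4)->S->(1,4)
  grid max=4 at (1,2)
Step 2: ant0:(1,2)->S->(2,2) | ant1:(0,2)->S->(1,2) | ant2:(1,4)->N->(0,4)
  grid max=5 at (1,2)
Step 3: ant0:(2,2)->N->(1,2) | ant1:(1,2)->S->(2,2) | ant2:(0,4)->S->(1,4)
  grid max=6 at (1,2)

(1,2) (2,2) (1,4)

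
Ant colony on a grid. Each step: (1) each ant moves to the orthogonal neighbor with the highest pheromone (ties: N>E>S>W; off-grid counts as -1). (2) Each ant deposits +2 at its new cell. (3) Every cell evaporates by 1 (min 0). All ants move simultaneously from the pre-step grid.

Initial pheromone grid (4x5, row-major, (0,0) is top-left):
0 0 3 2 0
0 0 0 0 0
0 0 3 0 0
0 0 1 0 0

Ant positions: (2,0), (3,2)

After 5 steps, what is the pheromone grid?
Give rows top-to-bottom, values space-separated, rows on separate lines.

After step 1: ants at (1,0),(2,2)
  0 0 2 1 0
  1 0 0 0 0
  0 0 4 0 0
  0 0 0 0 0
After step 2: ants at (0,0),(1,2)
  1 0 1 0 0
  0 0 1 0 0
  0 0 3 0 0
  0 0 0 0 0
After step 3: ants at (0,1),(2,2)
  0 1 0 0 0
  0 0 0 0 0
  0 0 4 0 0
  0 0 0 0 0
After step 4: ants at (0,2),(1,2)
  0 0 1 0 0
  0 0 1 0 0
  0 0 3 0 0
  0 0 0 0 0
After step 5: ants at (1,2),(2,2)
  0 0 0 0 0
  0 0 2 0 0
  0 0 4 0 0
  0 0 0 0 0

0 0 0 0 0
0 0 2 0 0
0 0 4 0 0
0 0 0 0 0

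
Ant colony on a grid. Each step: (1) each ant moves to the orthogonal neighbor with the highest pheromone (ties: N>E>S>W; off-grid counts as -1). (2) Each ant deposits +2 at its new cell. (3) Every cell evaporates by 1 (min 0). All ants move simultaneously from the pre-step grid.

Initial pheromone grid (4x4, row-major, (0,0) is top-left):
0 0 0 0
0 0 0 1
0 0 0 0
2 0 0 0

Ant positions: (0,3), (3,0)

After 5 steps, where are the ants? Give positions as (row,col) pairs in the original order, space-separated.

Step 1: ant0:(0,3)->S->(1,3) | ant1:(3,0)->N->(2,0)
  grid max=2 at (1,3)
Step 2: ant0:(1,3)->N->(0,3) | ant1:(2,0)->S->(3,0)
  grid max=2 at (3,0)
Step 3: ant0:(0,3)->S->(1,3) | ant1:(3,0)->N->(2,0)
  grid max=2 at (1,3)
Step 4: ant0:(1,3)->N->(0,3) | ant1:(2,0)->S->(3,0)
  grid max=2 at (3,0)
Step 5: ant0:(0,3)->S->(1,3) | ant1:(3,0)->N->(2,0)
  grid max=2 at (1,3)

(1,3) (2,0)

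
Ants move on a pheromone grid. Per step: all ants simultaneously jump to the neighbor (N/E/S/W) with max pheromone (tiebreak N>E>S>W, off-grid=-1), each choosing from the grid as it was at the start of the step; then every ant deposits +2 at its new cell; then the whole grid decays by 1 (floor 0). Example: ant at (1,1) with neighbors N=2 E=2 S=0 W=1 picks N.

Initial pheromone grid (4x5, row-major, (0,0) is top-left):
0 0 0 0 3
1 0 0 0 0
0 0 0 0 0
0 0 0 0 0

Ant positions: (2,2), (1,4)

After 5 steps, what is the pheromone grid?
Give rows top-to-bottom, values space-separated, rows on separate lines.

After step 1: ants at (1,2),(0,4)
  0 0 0 0 4
  0 0 1 0 0
  0 0 0 0 0
  0 0 0 0 0
After step 2: ants at (0,2),(1,4)
  0 0 1 0 3
  0 0 0 0 1
  0 0 0 0 0
  0 0 0 0 0
After step 3: ants at (0,3),(0,4)
  0 0 0 1 4
  0 0 0 0 0
  0 0 0 0 0
  0 0 0 0 0
After step 4: ants at (0,4),(0,3)
  0 0 0 2 5
  0 0 0 0 0
  0 0 0 0 0
  0 0 0 0 0
After step 5: ants at (0,3),(0,4)
  0 0 0 3 6
  0 0 0 0 0
  0 0 0 0 0
  0 0 0 0 0

0 0 0 3 6
0 0 0 0 0
0 0 0 0 0
0 0 0 0 0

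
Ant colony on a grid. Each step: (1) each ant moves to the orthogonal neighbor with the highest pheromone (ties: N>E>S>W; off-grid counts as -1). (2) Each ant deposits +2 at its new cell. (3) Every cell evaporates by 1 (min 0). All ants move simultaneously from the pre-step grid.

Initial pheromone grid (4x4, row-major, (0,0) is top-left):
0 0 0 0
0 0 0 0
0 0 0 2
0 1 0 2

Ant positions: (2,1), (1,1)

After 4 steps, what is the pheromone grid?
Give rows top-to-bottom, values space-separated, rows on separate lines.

After step 1: ants at (3,1),(0,1)
  0 1 0 0
  0 0 0 0
  0 0 0 1
  0 2 0 1
After step 2: ants at (2,1),(0,2)
  0 0 1 0
  0 0 0 0
  0 1 0 0
  0 1 0 0
After step 3: ants at (3,1),(0,3)
  0 0 0 1
  0 0 0 0
  0 0 0 0
  0 2 0 0
After step 4: ants at (2,1),(1,3)
  0 0 0 0
  0 0 0 1
  0 1 0 0
  0 1 0 0

0 0 0 0
0 0 0 1
0 1 0 0
0 1 0 0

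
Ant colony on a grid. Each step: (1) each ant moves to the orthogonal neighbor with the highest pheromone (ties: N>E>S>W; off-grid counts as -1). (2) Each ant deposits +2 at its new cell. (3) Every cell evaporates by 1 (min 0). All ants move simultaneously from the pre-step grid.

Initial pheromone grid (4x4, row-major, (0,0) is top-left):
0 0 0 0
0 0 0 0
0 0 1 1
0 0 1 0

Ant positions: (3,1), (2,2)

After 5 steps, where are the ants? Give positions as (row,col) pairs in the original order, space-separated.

Step 1: ant0:(3,1)->E->(3,2) | ant1:(2,2)->E->(2,3)
  grid max=2 at (2,3)
Step 2: ant0:(3,2)->N->(2,2) | ant1:(2,3)->N->(1,3)
  grid max=1 at (1,3)
Step 3: ant0:(2,2)->E->(2,3) | ant1:(1,3)->S->(2,3)
  grid max=4 at (2,3)
Step 4: ant0:(2,3)->N->(1,3) | ant1:(2,3)->N->(1,3)
  grid max=3 at (1,3)
Step 5: ant0:(1,3)->S->(2,3) | ant1:(1,3)->S->(2,3)
  grid max=6 at (2,3)

(2,3) (2,3)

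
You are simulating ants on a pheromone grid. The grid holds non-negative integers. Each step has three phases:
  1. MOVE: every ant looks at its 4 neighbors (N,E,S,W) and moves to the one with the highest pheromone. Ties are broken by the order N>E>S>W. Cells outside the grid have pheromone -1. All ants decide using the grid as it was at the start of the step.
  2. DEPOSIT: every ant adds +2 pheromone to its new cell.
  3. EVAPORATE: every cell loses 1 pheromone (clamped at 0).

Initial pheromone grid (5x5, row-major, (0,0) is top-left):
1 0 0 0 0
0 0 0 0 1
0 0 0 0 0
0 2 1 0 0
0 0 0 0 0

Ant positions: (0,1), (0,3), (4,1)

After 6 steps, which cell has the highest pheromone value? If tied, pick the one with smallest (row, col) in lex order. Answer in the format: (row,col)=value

Step 1: ant0:(0,1)->W->(0,0) | ant1:(0,3)->E->(0,4) | ant2:(4,1)->N->(3,1)
  grid max=3 at (3,1)
Step 2: ant0:(0,0)->E->(0,1) | ant1:(0,4)->S->(1,4) | ant2:(3,1)->N->(2,1)
  grid max=2 at (3,1)
Step 3: ant0:(0,1)->W->(0,0) | ant1:(1,4)->N->(0,4) | ant2:(2,1)->S->(3,1)
  grid max=3 at (3,1)
Step 4: ant0:(0,0)->E->(0,1) | ant1:(0,4)->S->(1,4) | ant2:(3,1)->N->(2,1)
  grid max=2 at (3,1)
Step 5: ant0:(0,1)->W->(0,0) | ant1:(1,4)->N->(0,4) | ant2:(2,1)->S->(3,1)
  grid max=3 at (3,1)
Step 6: ant0:(0,0)->E->(0,1) | ant1:(0,4)->S->(1,4) | ant2:(3,1)->N->(2,1)
  grid max=2 at (3,1)
Final grid:
  1 1 0 0 0
  0 0 0 0 1
  0 1 0 0 0
  0 2 0 0 0
  0 0 0 0 0
Max pheromone 2 at (3,1)

Answer: (3,1)=2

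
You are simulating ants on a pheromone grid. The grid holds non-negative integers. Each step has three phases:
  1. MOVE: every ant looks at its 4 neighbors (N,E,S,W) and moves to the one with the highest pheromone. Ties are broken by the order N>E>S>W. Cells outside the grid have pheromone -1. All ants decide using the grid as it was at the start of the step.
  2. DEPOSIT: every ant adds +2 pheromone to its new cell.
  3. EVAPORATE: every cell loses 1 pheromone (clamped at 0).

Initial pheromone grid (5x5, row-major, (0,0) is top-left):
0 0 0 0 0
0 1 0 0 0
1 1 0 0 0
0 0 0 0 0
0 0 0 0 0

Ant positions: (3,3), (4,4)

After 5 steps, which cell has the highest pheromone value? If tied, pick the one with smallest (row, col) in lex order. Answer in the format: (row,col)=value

Step 1: ant0:(3,3)->N->(2,3) | ant1:(4,4)->N->(3,4)
  grid max=1 at (2,3)
Step 2: ant0:(2,3)->N->(1,3) | ant1:(3,4)->N->(2,4)
  grid max=1 at (1,3)
Step 3: ant0:(1,3)->N->(0,3) | ant1:(2,4)->N->(1,4)
  grid max=1 at (0,3)
Step 4: ant0:(0,3)->E->(0,4) | ant1:(1,4)->N->(0,4)
  grid max=3 at (0,4)
Step 5: ant0:(0,4)->S->(1,4) | ant1:(0,4)->S->(1,4)
  grid max=3 at (1,4)
Final grid:
  0 0 0 0 2
  0 0 0 0 3
  0 0 0 0 0
  0 0 0 0 0
  0 0 0 0 0
Max pheromone 3 at (1,4)

Answer: (1,4)=3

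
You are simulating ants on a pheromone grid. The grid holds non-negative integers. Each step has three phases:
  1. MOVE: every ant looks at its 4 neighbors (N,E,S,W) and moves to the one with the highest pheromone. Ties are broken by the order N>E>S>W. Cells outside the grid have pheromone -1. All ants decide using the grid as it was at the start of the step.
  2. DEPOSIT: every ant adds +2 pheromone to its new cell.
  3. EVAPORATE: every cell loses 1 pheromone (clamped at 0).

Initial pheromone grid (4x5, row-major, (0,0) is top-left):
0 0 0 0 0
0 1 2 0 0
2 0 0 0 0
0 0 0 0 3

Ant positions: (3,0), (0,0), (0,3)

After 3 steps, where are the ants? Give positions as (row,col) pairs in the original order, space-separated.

Step 1: ant0:(3,0)->N->(2,0) | ant1:(0,0)->E->(0,1) | ant2:(0,3)->E->(0,4)
  grid max=3 at (2,0)
Step 2: ant0:(2,0)->N->(1,0) | ant1:(0,1)->E->(0,2) | ant2:(0,4)->S->(1,4)
  grid max=2 at (2,0)
Step 3: ant0:(1,0)->S->(2,0) | ant1:(0,2)->E->(0,3) | ant2:(1,4)->N->(0,4)
  grid max=3 at (2,0)

(2,0) (0,3) (0,4)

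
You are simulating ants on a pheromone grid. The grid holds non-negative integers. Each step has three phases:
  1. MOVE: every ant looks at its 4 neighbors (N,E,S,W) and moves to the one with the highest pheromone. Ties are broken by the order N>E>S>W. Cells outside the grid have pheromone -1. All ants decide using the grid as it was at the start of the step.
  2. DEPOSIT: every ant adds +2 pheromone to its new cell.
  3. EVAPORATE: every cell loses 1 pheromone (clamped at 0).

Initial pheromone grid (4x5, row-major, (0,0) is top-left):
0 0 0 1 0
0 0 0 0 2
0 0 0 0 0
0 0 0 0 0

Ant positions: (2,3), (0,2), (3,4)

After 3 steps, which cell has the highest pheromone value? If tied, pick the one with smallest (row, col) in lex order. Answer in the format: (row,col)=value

Answer: (1,3)=5

Derivation:
Step 1: ant0:(2,3)->N->(1,3) | ant1:(0,2)->E->(0,3) | ant2:(3,4)->N->(2,4)
  grid max=2 at (0,3)
Step 2: ant0:(1,3)->N->(0,3) | ant1:(0,3)->S->(1,3) | ant2:(2,4)->N->(1,4)
  grid max=3 at (0,3)
Step 3: ant0:(0,3)->S->(1,3) | ant1:(1,3)->N->(0,3) | ant2:(1,4)->W->(1,3)
  grid max=5 at (1,3)
Final grid:
  0 0 0 4 0
  0 0 0 5 1
  0 0 0 0 0
  0 0 0 0 0
Max pheromone 5 at (1,3)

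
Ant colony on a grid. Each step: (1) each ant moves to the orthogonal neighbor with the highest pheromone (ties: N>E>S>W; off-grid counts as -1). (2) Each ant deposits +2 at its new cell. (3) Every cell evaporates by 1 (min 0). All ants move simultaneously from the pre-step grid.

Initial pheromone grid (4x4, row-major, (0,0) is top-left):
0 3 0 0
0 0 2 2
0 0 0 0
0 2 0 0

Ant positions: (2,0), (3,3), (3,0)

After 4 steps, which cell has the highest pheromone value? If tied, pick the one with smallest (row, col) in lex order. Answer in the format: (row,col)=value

Step 1: ant0:(2,0)->N->(1,0) | ant1:(3,3)->N->(2,3) | ant2:(3,0)->E->(3,1)
  grid max=3 at (3,1)
Step 2: ant0:(1,0)->N->(0,0) | ant1:(2,3)->N->(1,3) | ant2:(3,1)->N->(2,1)
  grid max=2 at (1,3)
Step 3: ant0:(0,0)->E->(0,1) | ant1:(1,3)->N->(0,3) | ant2:(2,1)->S->(3,1)
  grid max=3 at (3,1)
Step 4: ant0:(0,1)->E->(0,2) | ant1:(0,3)->S->(1,3) | ant2:(3,1)->N->(2,1)
  grid max=2 at (1,3)
Final grid:
  0 1 1 0
  0 0 0 2
  0 1 0 0
  0 2 0 0
Max pheromone 2 at (1,3)

Answer: (1,3)=2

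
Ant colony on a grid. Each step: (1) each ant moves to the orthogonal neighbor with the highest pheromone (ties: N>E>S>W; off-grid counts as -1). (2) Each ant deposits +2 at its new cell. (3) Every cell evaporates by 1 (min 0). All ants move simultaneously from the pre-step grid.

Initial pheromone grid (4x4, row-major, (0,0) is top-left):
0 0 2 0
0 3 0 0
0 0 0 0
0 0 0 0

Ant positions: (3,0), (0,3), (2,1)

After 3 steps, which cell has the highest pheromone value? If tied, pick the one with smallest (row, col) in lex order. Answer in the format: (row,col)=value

Answer: (1,1)=6

Derivation:
Step 1: ant0:(3,0)->N->(2,0) | ant1:(0,3)->W->(0,2) | ant2:(2,1)->N->(1,1)
  grid max=4 at (1,1)
Step 2: ant0:(2,0)->N->(1,0) | ant1:(0,2)->E->(0,3) | ant2:(1,1)->N->(0,1)
  grid max=3 at (1,1)
Step 3: ant0:(1,0)->E->(1,1) | ant1:(0,3)->W->(0,2) | ant2:(0,1)->S->(1,1)
  grid max=6 at (1,1)
Final grid:
  0 0 3 0
  0 6 0 0
  0 0 0 0
  0 0 0 0
Max pheromone 6 at (1,1)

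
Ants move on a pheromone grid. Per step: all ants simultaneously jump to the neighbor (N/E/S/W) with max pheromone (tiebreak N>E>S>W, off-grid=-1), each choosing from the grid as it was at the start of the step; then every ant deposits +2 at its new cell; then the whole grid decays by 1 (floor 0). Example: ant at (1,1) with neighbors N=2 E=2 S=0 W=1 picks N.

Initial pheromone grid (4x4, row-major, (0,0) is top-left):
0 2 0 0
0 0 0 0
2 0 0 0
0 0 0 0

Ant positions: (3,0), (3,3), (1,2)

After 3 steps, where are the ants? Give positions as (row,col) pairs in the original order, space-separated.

Step 1: ant0:(3,0)->N->(2,0) | ant1:(3,3)->N->(2,3) | ant2:(1,2)->N->(0,2)
  grid max=3 at (2,0)
Step 2: ant0:(2,0)->N->(1,0) | ant1:(2,3)->N->(1,3) | ant2:(0,2)->W->(0,1)
  grid max=2 at (0,1)
Step 3: ant0:(1,0)->S->(2,0) | ant1:(1,3)->N->(0,3) | ant2:(0,1)->E->(0,2)
  grid max=3 at (2,0)

(2,0) (0,3) (0,2)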